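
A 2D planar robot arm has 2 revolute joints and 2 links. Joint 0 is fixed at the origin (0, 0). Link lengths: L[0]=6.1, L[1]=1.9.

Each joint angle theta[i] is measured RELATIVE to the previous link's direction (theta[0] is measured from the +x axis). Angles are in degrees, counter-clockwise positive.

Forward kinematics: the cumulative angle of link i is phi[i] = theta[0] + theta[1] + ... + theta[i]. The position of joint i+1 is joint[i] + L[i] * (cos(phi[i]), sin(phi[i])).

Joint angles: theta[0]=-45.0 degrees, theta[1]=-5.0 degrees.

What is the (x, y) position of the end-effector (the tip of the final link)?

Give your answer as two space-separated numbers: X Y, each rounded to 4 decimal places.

Answer: 5.5346 -5.7688

Derivation:
joint[0] = (0.0000, 0.0000)  (base)
link 0: phi[0] = -45 = -45 deg
  cos(-45 deg) = 0.7071, sin(-45 deg) = -0.7071
  joint[1] = (0.0000, 0.0000) + 6.1 * (0.7071, -0.7071) = (0.0000 + 4.3134, 0.0000 + -4.3134) = (4.3134, -4.3134)
link 1: phi[1] = -45 + -5 = -50 deg
  cos(-50 deg) = 0.6428, sin(-50 deg) = -0.7660
  joint[2] = (4.3134, -4.3134) + 1.9 * (0.6428, -0.7660) = (4.3134 + 1.2213, -4.3134 + -1.4555) = (5.5346, -5.7688)
End effector: (5.5346, -5.7688)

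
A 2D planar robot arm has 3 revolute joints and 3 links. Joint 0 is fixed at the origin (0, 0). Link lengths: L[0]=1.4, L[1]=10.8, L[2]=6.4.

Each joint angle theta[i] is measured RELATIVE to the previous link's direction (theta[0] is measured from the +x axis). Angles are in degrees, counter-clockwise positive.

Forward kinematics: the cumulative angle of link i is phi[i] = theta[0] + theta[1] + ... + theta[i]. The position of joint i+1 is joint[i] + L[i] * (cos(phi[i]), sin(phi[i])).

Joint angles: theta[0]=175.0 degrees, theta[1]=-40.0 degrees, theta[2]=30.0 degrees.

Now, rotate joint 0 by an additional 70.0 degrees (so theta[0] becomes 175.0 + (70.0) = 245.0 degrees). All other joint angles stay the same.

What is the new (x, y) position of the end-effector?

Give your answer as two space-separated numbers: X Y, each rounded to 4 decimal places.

Answer: -14.0507 -11.0757

Derivation:
joint[0] = (0.0000, 0.0000)  (base)
link 0: phi[0] = 245 = 245 deg
  cos(245 deg) = -0.4226, sin(245 deg) = -0.9063
  joint[1] = (0.0000, 0.0000) + 1.4 * (-0.4226, -0.9063) = (0.0000 + -0.5917, 0.0000 + -1.2688) = (-0.5917, -1.2688)
link 1: phi[1] = 245 + -40 = 205 deg
  cos(205 deg) = -0.9063, sin(205 deg) = -0.4226
  joint[2] = (-0.5917, -1.2688) + 10.8 * (-0.9063, -0.4226) = (-0.5917 + -9.7881, -1.2688 + -4.5643) = (-10.3798, -5.8331)
link 2: phi[2] = 245 + -40 + 30 = 235 deg
  cos(235 deg) = -0.5736, sin(235 deg) = -0.8192
  joint[3] = (-10.3798, -5.8331) + 6.4 * (-0.5736, -0.8192) = (-10.3798 + -3.6709, -5.8331 + -5.2426) = (-14.0507, -11.0757)
End effector: (-14.0507, -11.0757)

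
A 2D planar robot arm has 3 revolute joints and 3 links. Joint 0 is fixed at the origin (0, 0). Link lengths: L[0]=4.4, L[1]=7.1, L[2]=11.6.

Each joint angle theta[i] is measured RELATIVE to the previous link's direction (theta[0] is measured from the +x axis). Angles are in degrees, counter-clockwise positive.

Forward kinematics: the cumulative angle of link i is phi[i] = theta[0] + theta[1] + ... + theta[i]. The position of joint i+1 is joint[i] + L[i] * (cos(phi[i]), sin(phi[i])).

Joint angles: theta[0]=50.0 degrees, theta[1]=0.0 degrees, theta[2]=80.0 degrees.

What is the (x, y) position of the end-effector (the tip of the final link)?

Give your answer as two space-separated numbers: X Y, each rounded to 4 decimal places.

Answer: -0.0643 17.6956

Derivation:
joint[0] = (0.0000, 0.0000)  (base)
link 0: phi[0] = 50 = 50 deg
  cos(50 deg) = 0.6428, sin(50 deg) = 0.7660
  joint[1] = (0.0000, 0.0000) + 4.4 * (0.6428, 0.7660) = (0.0000 + 2.8283, 0.0000 + 3.3706) = (2.8283, 3.3706)
link 1: phi[1] = 50 + 0 = 50 deg
  cos(50 deg) = 0.6428, sin(50 deg) = 0.7660
  joint[2] = (2.8283, 3.3706) + 7.1 * (0.6428, 0.7660) = (2.8283 + 4.5638, 3.3706 + 5.4389) = (7.3921, 8.8095)
link 2: phi[2] = 50 + 0 + 80 = 130 deg
  cos(130 deg) = -0.6428, sin(130 deg) = 0.7660
  joint[3] = (7.3921, 8.8095) + 11.6 * (-0.6428, 0.7660) = (7.3921 + -7.4563, 8.8095 + 8.8861) = (-0.0643, 17.6956)
End effector: (-0.0643, 17.6956)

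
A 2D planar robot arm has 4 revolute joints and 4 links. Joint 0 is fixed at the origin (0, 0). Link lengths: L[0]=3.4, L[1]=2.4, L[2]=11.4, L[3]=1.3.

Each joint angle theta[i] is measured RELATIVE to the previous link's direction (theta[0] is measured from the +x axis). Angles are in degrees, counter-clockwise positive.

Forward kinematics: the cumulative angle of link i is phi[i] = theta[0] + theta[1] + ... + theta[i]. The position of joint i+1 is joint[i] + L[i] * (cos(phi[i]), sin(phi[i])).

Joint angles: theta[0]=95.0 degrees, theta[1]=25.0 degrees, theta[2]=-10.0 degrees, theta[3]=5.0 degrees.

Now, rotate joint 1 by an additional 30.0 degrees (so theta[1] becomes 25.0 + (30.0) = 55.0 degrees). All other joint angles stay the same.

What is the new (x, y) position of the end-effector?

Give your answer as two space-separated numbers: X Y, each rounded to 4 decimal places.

Answer: -12.1726 12.6605

Derivation:
joint[0] = (0.0000, 0.0000)  (base)
link 0: phi[0] = 95 = 95 deg
  cos(95 deg) = -0.0872, sin(95 deg) = 0.9962
  joint[1] = (0.0000, 0.0000) + 3.4 * (-0.0872, 0.9962) = (0.0000 + -0.2963, 0.0000 + 3.3871) = (-0.2963, 3.3871)
link 1: phi[1] = 95 + 55 = 150 deg
  cos(150 deg) = -0.8660, sin(150 deg) = 0.5000
  joint[2] = (-0.2963, 3.3871) + 2.4 * (-0.8660, 0.5000) = (-0.2963 + -2.0785, 3.3871 + 1.2000) = (-2.3748, 4.5871)
link 2: phi[2] = 95 + 55 + -10 = 140 deg
  cos(140 deg) = -0.7660, sin(140 deg) = 0.6428
  joint[3] = (-2.3748, 4.5871) + 11.4 * (-0.7660, 0.6428) = (-2.3748 + -8.7329, 4.5871 + 7.3278) = (-11.1077, 11.9148)
link 3: phi[3] = 95 + 55 + -10 + 5 = 145 deg
  cos(145 deg) = -0.8192, sin(145 deg) = 0.5736
  joint[4] = (-11.1077, 11.9148) + 1.3 * (-0.8192, 0.5736) = (-11.1077 + -1.0649, 11.9148 + 0.7456) = (-12.1726, 12.6605)
End effector: (-12.1726, 12.6605)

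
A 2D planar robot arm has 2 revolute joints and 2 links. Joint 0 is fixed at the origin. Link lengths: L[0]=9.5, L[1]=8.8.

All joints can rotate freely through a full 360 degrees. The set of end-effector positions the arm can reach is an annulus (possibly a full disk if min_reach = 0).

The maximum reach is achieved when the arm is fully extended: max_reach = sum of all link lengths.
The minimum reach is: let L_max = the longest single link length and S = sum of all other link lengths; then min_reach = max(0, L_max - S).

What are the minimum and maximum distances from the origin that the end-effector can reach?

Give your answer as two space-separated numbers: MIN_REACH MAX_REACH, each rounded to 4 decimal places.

Answer: 0.7000 18.3000

Derivation:
Link lengths: [9.5, 8.8]
max_reach = 9.5 + 8.8 = 18.3
L_max = max([9.5, 8.8]) = 9.5
S (sum of others) = 18.3 - 9.5 = 8.8
min_reach = max(0, 9.5 - 8.8) = max(0, 0.7) = 0.7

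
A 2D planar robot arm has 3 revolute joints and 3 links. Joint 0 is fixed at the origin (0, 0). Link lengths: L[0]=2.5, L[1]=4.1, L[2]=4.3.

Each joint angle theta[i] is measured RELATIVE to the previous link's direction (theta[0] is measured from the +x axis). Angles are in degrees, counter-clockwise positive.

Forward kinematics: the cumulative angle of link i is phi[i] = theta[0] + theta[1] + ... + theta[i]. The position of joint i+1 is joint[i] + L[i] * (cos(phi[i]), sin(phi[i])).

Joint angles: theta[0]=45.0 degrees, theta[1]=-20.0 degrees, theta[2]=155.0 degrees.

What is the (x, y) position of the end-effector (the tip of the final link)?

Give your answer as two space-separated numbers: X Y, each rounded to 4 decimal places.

joint[0] = (0.0000, 0.0000)  (base)
link 0: phi[0] = 45 = 45 deg
  cos(45 deg) = 0.7071, sin(45 deg) = 0.7071
  joint[1] = (0.0000, 0.0000) + 2.5 * (0.7071, 0.7071) = (0.0000 + 1.7678, 0.0000 + 1.7678) = (1.7678, 1.7678)
link 1: phi[1] = 45 + -20 = 25 deg
  cos(25 deg) = 0.9063, sin(25 deg) = 0.4226
  joint[2] = (1.7678, 1.7678) + 4.1 * (0.9063, 0.4226) = (1.7678 + 3.7159, 1.7678 + 1.7327) = (5.4836, 3.5005)
link 2: phi[2] = 45 + -20 + 155 = 180 deg
  cos(180 deg) = -1.0000, sin(180 deg) = 0.0000
  joint[3] = (5.4836, 3.5005) + 4.3 * (-1.0000, 0.0000) = (5.4836 + -4.3000, 3.5005 + 0.0000) = (1.1836, 3.5005)
End effector: (1.1836, 3.5005)

Answer: 1.1836 3.5005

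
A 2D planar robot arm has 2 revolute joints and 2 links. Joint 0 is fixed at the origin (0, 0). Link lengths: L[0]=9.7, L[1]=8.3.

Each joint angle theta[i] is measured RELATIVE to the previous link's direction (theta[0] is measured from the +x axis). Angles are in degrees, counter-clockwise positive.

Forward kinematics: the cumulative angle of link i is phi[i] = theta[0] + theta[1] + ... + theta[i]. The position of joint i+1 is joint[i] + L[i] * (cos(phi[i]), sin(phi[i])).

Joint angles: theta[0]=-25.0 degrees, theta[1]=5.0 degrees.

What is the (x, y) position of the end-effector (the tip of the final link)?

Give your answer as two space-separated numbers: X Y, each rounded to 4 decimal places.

joint[0] = (0.0000, 0.0000)  (base)
link 0: phi[0] = -25 = -25 deg
  cos(-25 deg) = 0.9063, sin(-25 deg) = -0.4226
  joint[1] = (0.0000, 0.0000) + 9.7 * (0.9063, -0.4226) = (0.0000 + 8.7912, 0.0000 + -4.0994) = (8.7912, -4.0994)
link 1: phi[1] = -25 + 5 = -20 deg
  cos(-20 deg) = 0.9397, sin(-20 deg) = -0.3420
  joint[2] = (8.7912, -4.0994) + 8.3 * (0.9397, -0.3420) = (8.7912 + 7.7994, -4.0994 + -2.8388) = (16.5906, -6.9382)
End effector: (16.5906, -6.9382)

Answer: 16.5906 -6.9382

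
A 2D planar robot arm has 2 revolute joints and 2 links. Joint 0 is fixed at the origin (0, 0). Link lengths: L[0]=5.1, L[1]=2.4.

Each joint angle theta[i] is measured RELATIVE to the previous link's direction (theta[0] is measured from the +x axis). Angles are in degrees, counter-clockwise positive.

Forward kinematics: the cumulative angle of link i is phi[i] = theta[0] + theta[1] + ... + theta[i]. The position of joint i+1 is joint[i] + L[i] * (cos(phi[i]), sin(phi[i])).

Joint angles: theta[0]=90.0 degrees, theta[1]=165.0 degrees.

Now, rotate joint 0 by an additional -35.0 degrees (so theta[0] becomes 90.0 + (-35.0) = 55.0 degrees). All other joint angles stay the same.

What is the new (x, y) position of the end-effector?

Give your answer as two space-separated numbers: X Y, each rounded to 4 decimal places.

joint[0] = (0.0000, 0.0000)  (base)
link 0: phi[0] = 55 = 55 deg
  cos(55 deg) = 0.5736, sin(55 deg) = 0.8192
  joint[1] = (0.0000, 0.0000) + 5.1 * (0.5736, 0.8192) = (0.0000 + 2.9252, 0.0000 + 4.1777) = (2.9252, 4.1777)
link 1: phi[1] = 55 + 165 = 220 deg
  cos(220 deg) = -0.7660, sin(220 deg) = -0.6428
  joint[2] = (2.9252, 4.1777) + 2.4 * (-0.7660, -0.6428) = (2.9252 + -1.8385, 4.1777 + -1.5427) = (1.0867, 2.6350)
End effector: (1.0867, 2.6350)

Answer: 1.0867 2.6350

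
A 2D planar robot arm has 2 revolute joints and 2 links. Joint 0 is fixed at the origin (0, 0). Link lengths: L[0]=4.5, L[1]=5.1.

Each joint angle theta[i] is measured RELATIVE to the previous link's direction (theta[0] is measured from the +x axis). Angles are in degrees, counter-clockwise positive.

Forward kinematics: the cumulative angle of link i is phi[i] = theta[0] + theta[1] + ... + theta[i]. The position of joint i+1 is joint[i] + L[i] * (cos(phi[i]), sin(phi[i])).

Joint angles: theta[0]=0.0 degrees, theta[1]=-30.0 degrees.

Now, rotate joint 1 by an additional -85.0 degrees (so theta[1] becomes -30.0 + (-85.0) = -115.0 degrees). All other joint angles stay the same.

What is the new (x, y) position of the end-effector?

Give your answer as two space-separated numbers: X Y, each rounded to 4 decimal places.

Answer: 2.3446 -4.6222

Derivation:
joint[0] = (0.0000, 0.0000)  (base)
link 0: phi[0] = 0 = 0 deg
  cos(0 deg) = 1.0000, sin(0 deg) = 0.0000
  joint[1] = (0.0000, 0.0000) + 4.5 * (1.0000, 0.0000) = (0.0000 + 4.5000, 0.0000 + 0.0000) = (4.5000, 0.0000)
link 1: phi[1] = 0 + -115 = -115 deg
  cos(-115 deg) = -0.4226, sin(-115 deg) = -0.9063
  joint[2] = (4.5000, 0.0000) + 5.1 * (-0.4226, -0.9063) = (4.5000 + -2.1554, 0.0000 + -4.6222) = (2.3446, -4.6222)
End effector: (2.3446, -4.6222)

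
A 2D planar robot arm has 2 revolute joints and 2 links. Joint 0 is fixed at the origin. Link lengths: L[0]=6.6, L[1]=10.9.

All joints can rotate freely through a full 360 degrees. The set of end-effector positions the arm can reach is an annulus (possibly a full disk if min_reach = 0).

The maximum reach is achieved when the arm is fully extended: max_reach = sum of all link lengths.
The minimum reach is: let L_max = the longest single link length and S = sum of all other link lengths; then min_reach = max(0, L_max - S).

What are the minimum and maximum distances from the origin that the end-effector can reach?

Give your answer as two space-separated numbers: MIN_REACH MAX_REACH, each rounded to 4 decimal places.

Link lengths: [6.6, 10.9]
max_reach = 6.6 + 10.9 = 17.5
L_max = max([6.6, 10.9]) = 10.9
S (sum of others) = 17.5 - 10.9 = 6.6
min_reach = max(0, 10.9 - 6.6) = max(0, 4.3) = 4.3

Answer: 4.3000 17.5000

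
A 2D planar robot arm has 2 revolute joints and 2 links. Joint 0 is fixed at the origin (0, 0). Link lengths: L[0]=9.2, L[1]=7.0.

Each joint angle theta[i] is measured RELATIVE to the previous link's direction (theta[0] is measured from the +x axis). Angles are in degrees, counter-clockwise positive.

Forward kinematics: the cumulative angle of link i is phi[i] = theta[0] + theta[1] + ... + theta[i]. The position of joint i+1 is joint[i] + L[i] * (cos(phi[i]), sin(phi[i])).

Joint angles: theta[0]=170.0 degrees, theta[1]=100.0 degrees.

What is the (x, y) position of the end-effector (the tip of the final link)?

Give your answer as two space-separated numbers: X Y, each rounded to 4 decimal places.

joint[0] = (0.0000, 0.0000)  (base)
link 0: phi[0] = 170 = 170 deg
  cos(170 deg) = -0.9848, sin(170 deg) = 0.1736
  joint[1] = (0.0000, 0.0000) + 9.2 * (-0.9848, 0.1736) = (0.0000 + -9.0602, 0.0000 + 1.5976) = (-9.0602, 1.5976)
link 1: phi[1] = 170 + 100 = 270 deg
  cos(270 deg) = -0.0000, sin(270 deg) = -1.0000
  joint[2] = (-9.0602, 1.5976) + 7 * (-0.0000, -1.0000) = (-9.0602 + -0.0000, 1.5976 + -7.0000) = (-9.0602, -5.4024)
End effector: (-9.0602, -5.4024)

Answer: -9.0602 -5.4024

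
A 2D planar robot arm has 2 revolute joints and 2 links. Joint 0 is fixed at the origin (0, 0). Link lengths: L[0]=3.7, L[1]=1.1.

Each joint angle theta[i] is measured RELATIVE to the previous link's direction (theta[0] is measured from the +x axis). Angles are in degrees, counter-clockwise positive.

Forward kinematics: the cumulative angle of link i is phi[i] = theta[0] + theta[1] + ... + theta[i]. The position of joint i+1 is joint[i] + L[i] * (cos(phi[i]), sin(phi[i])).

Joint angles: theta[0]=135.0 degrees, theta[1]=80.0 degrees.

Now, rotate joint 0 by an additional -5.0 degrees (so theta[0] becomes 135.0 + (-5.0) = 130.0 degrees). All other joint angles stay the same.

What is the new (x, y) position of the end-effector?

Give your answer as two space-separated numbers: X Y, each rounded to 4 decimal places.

Answer: -3.3309 2.2844

Derivation:
joint[0] = (0.0000, 0.0000)  (base)
link 0: phi[0] = 130 = 130 deg
  cos(130 deg) = -0.6428, sin(130 deg) = 0.7660
  joint[1] = (0.0000, 0.0000) + 3.7 * (-0.6428, 0.7660) = (0.0000 + -2.3783, 0.0000 + 2.8344) = (-2.3783, 2.8344)
link 1: phi[1] = 130 + 80 = 210 deg
  cos(210 deg) = -0.8660, sin(210 deg) = -0.5000
  joint[2] = (-2.3783, 2.8344) + 1.1 * (-0.8660, -0.5000) = (-2.3783 + -0.9526, 2.8344 + -0.5500) = (-3.3309, 2.2844)
End effector: (-3.3309, 2.2844)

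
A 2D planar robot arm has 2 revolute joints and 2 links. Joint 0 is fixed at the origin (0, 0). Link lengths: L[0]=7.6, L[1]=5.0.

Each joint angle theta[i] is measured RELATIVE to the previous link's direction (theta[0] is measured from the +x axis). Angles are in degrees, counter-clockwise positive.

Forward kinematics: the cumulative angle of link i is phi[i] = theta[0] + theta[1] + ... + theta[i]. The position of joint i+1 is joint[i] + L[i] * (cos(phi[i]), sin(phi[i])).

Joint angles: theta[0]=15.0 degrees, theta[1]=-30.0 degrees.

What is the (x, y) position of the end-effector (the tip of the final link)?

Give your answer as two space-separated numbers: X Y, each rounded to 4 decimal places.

Answer: 12.1707 0.6729

Derivation:
joint[0] = (0.0000, 0.0000)  (base)
link 0: phi[0] = 15 = 15 deg
  cos(15 deg) = 0.9659, sin(15 deg) = 0.2588
  joint[1] = (0.0000, 0.0000) + 7.6 * (0.9659, 0.2588) = (0.0000 + 7.3410, 0.0000 + 1.9670) = (7.3410, 1.9670)
link 1: phi[1] = 15 + -30 = -15 deg
  cos(-15 deg) = 0.9659, sin(-15 deg) = -0.2588
  joint[2] = (7.3410, 1.9670) + 5 * (0.9659, -0.2588) = (7.3410 + 4.8296, 1.9670 + -1.2941) = (12.1707, 0.6729)
End effector: (12.1707, 0.6729)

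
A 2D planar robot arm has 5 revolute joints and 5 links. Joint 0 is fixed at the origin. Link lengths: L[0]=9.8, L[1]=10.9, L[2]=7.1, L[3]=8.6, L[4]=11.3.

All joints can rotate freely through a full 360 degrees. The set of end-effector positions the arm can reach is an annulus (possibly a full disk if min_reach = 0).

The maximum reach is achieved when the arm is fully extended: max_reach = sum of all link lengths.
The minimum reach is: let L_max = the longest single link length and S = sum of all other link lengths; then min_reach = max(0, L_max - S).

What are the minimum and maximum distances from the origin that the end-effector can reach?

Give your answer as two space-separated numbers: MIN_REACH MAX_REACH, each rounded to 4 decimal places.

Link lengths: [9.8, 10.9, 7.1, 8.6, 11.3]
max_reach = 9.8 + 10.9 + 7.1 + 8.6 + 11.3 = 47.7
L_max = max([9.8, 10.9, 7.1, 8.6, 11.3]) = 11.3
S (sum of others) = 47.7 - 11.3 = 36.4
min_reach = max(0, 11.3 - 36.4) = max(0, -25.1) = 0

Answer: 0.0000 47.7000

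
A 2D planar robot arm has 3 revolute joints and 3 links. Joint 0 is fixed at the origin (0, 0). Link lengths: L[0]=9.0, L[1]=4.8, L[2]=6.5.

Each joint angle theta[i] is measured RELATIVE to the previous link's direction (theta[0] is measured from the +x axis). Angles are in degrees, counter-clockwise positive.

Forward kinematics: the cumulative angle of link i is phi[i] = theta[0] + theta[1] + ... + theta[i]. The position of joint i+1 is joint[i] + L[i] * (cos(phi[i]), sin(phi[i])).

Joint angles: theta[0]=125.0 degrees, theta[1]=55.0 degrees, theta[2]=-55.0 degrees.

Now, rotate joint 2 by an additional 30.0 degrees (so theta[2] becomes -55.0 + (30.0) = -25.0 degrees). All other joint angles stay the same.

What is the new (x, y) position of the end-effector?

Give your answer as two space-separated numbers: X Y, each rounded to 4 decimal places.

joint[0] = (0.0000, 0.0000)  (base)
link 0: phi[0] = 125 = 125 deg
  cos(125 deg) = -0.5736, sin(125 deg) = 0.8192
  joint[1] = (0.0000, 0.0000) + 9 * (-0.5736, 0.8192) = (0.0000 + -5.1622, 0.0000 + 7.3724) = (-5.1622, 7.3724)
link 1: phi[1] = 125 + 55 = 180 deg
  cos(180 deg) = -1.0000, sin(180 deg) = 0.0000
  joint[2] = (-5.1622, 7.3724) + 4.8 * (-1.0000, 0.0000) = (-5.1622 + -4.8000, 7.3724 + 0.0000) = (-9.9622, 7.3724)
link 2: phi[2] = 125 + 55 + -25 = 155 deg
  cos(155 deg) = -0.9063, sin(155 deg) = 0.4226
  joint[3] = (-9.9622, 7.3724) + 6.5 * (-0.9063, 0.4226) = (-9.9622 + -5.8910, 7.3724 + 2.7470) = (-15.8532, 10.1194)
End effector: (-15.8532, 10.1194)

Answer: -15.8532 10.1194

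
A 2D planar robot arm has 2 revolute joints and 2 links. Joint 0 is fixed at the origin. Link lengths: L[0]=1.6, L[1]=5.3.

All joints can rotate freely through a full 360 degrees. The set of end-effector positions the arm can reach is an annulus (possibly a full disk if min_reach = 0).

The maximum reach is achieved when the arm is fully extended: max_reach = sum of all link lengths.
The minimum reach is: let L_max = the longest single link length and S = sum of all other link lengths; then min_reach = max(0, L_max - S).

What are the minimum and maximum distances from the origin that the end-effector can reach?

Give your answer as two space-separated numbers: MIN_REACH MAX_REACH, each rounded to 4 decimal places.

Link lengths: [1.6, 5.3]
max_reach = 1.6 + 5.3 = 6.9
L_max = max([1.6, 5.3]) = 5.3
S (sum of others) = 6.9 - 5.3 = 1.6
min_reach = max(0, 5.3 - 1.6) = max(0, 3.7) = 3.7

Answer: 3.7000 6.9000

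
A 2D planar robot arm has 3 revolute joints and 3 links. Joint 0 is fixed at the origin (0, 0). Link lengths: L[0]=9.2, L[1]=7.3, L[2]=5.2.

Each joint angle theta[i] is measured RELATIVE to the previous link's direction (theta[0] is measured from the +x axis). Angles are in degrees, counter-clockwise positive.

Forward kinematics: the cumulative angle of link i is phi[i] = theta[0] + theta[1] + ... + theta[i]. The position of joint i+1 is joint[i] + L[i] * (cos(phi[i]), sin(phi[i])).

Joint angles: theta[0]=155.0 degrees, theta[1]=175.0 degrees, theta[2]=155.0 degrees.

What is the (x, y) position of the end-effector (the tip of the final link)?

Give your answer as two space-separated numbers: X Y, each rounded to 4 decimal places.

joint[0] = (0.0000, 0.0000)  (base)
link 0: phi[0] = 155 = 155 deg
  cos(155 deg) = -0.9063, sin(155 deg) = 0.4226
  joint[1] = (0.0000, 0.0000) + 9.2 * (-0.9063, 0.4226) = (0.0000 + -8.3380, 0.0000 + 3.8881) = (-8.3380, 3.8881)
link 1: phi[1] = 155 + 175 = 330 deg
  cos(330 deg) = 0.8660, sin(330 deg) = -0.5000
  joint[2] = (-8.3380, 3.8881) + 7.3 * (0.8660, -0.5000) = (-8.3380 + 6.3220, 3.8881 + -3.6500) = (-2.0160, 0.2381)
link 2: phi[2] = 155 + 175 + 155 = 485 deg
  cos(485 deg) = -0.5736, sin(485 deg) = 0.8192
  joint[3] = (-2.0160, 0.2381) + 5.2 * (-0.5736, 0.8192) = (-2.0160 + -2.9826, 0.2381 + 4.2596) = (-4.9986, 4.4977)
End effector: (-4.9986, 4.4977)

Answer: -4.9986 4.4977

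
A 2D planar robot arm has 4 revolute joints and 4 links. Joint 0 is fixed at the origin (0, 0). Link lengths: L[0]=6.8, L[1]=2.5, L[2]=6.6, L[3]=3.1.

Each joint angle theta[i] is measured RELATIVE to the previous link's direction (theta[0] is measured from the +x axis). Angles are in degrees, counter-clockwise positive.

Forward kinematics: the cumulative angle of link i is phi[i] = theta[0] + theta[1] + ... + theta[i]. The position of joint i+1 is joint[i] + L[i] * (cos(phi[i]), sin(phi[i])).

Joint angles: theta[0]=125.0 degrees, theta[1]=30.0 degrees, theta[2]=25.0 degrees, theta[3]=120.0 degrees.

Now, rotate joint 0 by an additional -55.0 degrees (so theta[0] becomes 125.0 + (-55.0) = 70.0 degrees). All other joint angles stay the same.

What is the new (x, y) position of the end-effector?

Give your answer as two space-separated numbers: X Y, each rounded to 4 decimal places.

joint[0] = (0.0000, 0.0000)  (base)
link 0: phi[0] = 70 = 70 deg
  cos(70 deg) = 0.3420, sin(70 deg) = 0.9397
  joint[1] = (0.0000, 0.0000) + 6.8 * (0.3420, 0.9397) = (0.0000 + 2.3257, 0.0000 + 6.3899) = (2.3257, 6.3899)
link 1: phi[1] = 70 + 30 = 100 deg
  cos(100 deg) = -0.1736, sin(100 deg) = 0.9848
  joint[2] = (2.3257, 6.3899) + 2.5 * (-0.1736, 0.9848) = (2.3257 + -0.4341, 6.3899 + 2.4620) = (1.8916, 8.8519)
link 2: phi[2] = 70 + 30 + 25 = 125 deg
  cos(125 deg) = -0.5736, sin(125 deg) = 0.8192
  joint[3] = (1.8916, 8.8519) + 6.6 * (-0.5736, 0.8192) = (1.8916 + -3.7856, 8.8519 + 5.4064) = (-1.8940, 14.2583)
link 3: phi[3] = 70 + 30 + 25 + 120 = 245 deg
  cos(245 deg) = -0.4226, sin(245 deg) = -0.9063
  joint[4] = (-1.8940, 14.2583) + 3.1 * (-0.4226, -0.9063) = (-1.8940 + -1.3101, 14.2583 + -2.8096) = (-3.2041, 11.4488)
End effector: (-3.2041, 11.4488)

Answer: -3.2041 11.4488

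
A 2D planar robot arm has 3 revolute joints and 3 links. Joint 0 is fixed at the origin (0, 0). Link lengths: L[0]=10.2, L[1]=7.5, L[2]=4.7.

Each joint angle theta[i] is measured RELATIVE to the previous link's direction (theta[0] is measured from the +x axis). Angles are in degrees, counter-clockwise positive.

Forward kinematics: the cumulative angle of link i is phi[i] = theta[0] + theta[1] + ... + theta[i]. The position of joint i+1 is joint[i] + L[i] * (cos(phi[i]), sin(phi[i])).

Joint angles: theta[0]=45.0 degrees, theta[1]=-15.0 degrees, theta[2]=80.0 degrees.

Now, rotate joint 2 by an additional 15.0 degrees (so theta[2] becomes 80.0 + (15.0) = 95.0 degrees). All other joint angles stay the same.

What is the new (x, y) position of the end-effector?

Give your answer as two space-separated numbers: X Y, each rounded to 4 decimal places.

Answer: 11.0119 14.8125

Derivation:
joint[0] = (0.0000, 0.0000)  (base)
link 0: phi[0] = 45 = 45 deg
  cos(45 deg) = 0.7071, sin(45 deg) = 0.7071
  joint[1] = (0.0000, 0.0000) + 10.2 * (0.7071, 0.7071) = (0.0000 + 7.2125, 0.0000 + 7.2125) = (7.2125, 7.2125)
link 1: phi[1] = 45 + -15 = 30 deg
  cos(30 deg) = 0.8660, sin(30 deg) = 0.5000
  joint[2] = (7.2125, 7.2125) + 7.5 * (0.8660, 0.5000) = (7.2125 + 6.4952, 7.2125 + 3.7500) = (13.7077, 10.9625)
link 2: phi[2] = 45 + -15 + 95 = 125 deg
  cos(125 deg) = -0.5736, sin(125 deg) = 0.8192
  joint[3] = (13.7077, 10.9625) + 4.7 * (-0.5736, 0.8192) = (13.7077 + -2.6958, 10.9625 + 3.8500) = (11.0119, 14.8125)
End effector: (11.0119, 14.8125)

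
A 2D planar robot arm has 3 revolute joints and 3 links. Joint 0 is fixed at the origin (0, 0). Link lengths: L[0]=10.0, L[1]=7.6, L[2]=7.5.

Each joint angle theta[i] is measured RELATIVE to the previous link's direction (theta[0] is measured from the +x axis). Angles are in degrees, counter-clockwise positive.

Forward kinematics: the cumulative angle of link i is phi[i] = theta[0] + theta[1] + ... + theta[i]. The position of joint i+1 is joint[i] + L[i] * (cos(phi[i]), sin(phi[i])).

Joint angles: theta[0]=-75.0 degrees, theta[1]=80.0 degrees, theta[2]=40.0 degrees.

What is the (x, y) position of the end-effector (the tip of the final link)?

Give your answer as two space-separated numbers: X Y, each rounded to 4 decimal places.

Answer: 15.4626 -3.6936

Derivation:
joint[0] = (0.0000, 0.0000)  (base)
link 0: phi[0] = -75 = -75 deg
  cos(-75 deg) = 0.2588, sin(-75 deg) = -0.9659
  joint[1] = (0.0000, 0.0000) + 10 * (0.2588, -0.9659) = (0.0000 + 2.5882, 0.0000 + -9.6593) = (2.5882, -9.6593)
link 1: phi[1] = -75 + 80 = 5 deg
  cos(5 deg) = 0.9962, sin(5 deg) = 0.0872
  joint[2] = (2.5882, -9.6593) + 7.6 * (0.9962, 0.0872) = (2.5882 + 7.5711, -9.6593 + 0.6624) = (10.1593, -8.9969)
link 2: phi[2] = -75 + 80 + 40 = 45 deg
  cos(45 deg) = 0.7071, sin(45 deg) = 0.7071
  joint[3] = (10.1593, -8.9969) + 7.5 * (0.7071, 0.7071) = (10.1593 + 5.3033, -8.9969 + 5.3033) = (15.4626, -3.6936)
End effector: (15.4626, -3.6936)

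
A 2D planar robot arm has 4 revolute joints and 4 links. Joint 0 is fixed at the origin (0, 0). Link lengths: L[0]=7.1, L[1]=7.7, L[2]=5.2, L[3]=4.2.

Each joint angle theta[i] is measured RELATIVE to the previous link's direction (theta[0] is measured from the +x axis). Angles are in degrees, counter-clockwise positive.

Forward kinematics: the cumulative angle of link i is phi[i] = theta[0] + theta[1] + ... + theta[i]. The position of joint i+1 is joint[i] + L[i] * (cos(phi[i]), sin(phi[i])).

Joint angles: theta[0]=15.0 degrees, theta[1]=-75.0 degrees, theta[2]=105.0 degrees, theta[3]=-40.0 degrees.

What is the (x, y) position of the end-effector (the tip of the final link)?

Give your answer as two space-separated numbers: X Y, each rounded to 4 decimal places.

joint[0] = (0.0000, 0.0000)  (base)
link 0: phi[0] = 15 = 15 deg
  cos(15 deg) = 0.9659, sin(15 deg) = 0.2588
  joint[1] = (0.0000, 0.0000) + 7.1 * (0.9659, 0.2588) = (0.0000 + 6.8581, 0.0000 + 1.8376) = (6.8581, 1.8376)
link 1: phi[1] = 15 + -75 = -60 deg
  cos(-60 deg) = 0.5000, sin(-60 deg) = -0.8660
  joint[2] = (6.8581, 1.8376) + 7.7 * (0.5000, -0.8660) = (6.8581 + 3.8500, 1.8376 + -6.6684) = (10.7081, -4.8308)
link 2: phi[2] = 15 + -75 + 105 = 45 deg
  cos(45 deg) = 0.7071, sin(45 deg) = 0.7071
  joint[3] = (10.7081, -4.8308) + 5.2 * (0.7071, 0.7071) = (10.7081 + 3.6770, -4.8308 + 3.6770) = (14.3850, -1.1538)
link 3: phi[3] = 15 + -75 + 105 + -40 = 5 deg
  cos(5 deg) = 0.9962, sin(5 deg) = 0.0872
  joint[4] = (14.3850, -1.1538) + 4.2 * (0.9962, 0.0872) = (14.3850 + 4.1840, -1.1538 + 0.3661) = (18.5690, -0.7878)
End effector: (18.5690, -0.7878)

Answer: 18.5690 -0.7878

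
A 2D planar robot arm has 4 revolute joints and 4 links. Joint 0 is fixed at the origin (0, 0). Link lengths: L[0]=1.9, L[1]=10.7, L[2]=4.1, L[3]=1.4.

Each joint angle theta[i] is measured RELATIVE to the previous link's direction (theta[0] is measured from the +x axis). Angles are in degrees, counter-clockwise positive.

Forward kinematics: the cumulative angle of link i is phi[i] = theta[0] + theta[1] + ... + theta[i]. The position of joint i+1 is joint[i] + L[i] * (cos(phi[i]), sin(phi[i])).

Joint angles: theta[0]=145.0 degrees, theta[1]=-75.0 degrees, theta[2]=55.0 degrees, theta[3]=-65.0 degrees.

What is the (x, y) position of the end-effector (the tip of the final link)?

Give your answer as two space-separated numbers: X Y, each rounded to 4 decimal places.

Answer: 0.4516 15.7155

Derivation:
joint[0] = (0.0000, 0.0000)  (base)
link 0: phi[0] = 145 = 145 deg
  cos(145 deg) = -0.8192, sin(145 deg) = 0.5736
  joint[1] = (0.0000, 0.0000) + 1.9 * (-0.8192, 0.5736) = (0.0000 + -1.5564, 0.0000 + 1.0898) = (-1.5564, 1.0898)
link 1: phi[1] = 145 + -75 = 70 deg
  cos(70 deg) = 0.3420, sin(70 deg) = 0.9397
  joint[2] = (-1.5564, 1.0898) + 10.7 * (0.3420, 0.9397) = (-1.5564 + 3.6596, 1.0898 + 10.0547) = (2.1032, 11.1445)
link 2: phi[2] = 145 + -75 + 55 = 125 deg
  cos(125 deg) = -0.5736, sin(125 deg) = 0.8192
  joint[3] = (2.1032, 11.1445) + 4.1 * (-0.5736, 0.8192) = (2.1032 + -2.3517, 11.1445 + 3.3585) = (-0.2484, 14.5030)
link 3: phi[3] = 145 + -75 + 55 + -65 = 60 deg
  cos(60 deg) = 0.5000, sin(60 deg) = 0.8660
  joint[4] = (-0.2484, 14.5030) + 1.4 * (0.5000, 0.8660) = (-0.2484 + 0.7000, 14.5030 + 1.2124) = (0.4516, 15.7155)
End effector: (0.4516, 15.7155)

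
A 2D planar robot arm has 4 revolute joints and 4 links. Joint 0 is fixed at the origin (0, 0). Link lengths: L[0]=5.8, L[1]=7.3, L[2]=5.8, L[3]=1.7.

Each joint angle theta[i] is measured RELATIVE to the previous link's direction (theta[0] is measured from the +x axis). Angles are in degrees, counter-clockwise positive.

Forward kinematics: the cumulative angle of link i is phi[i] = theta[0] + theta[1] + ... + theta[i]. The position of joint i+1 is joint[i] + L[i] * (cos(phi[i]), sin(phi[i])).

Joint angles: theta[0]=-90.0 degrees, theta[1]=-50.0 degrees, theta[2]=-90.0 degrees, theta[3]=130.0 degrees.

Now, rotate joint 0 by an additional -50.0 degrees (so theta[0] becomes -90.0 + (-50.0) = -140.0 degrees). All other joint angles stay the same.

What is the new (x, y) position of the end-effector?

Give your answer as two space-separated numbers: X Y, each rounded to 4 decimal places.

Answer: -12.0972 2.4013

Derivation:
joint[0] = (0.0000, 0.0000)  (base)
link 0: phi[0] = -140 = -140 deg
  cos(-140 deg) = -0.7660, sin(-140 deg) = -0.6428
  joint[1] = (0.0000, 0.0000) + 5.8 * (-0.7660, -0.6428) = (0.0000 + -4.4431, 0.0000 + -3.7282) = (-4.4431, -3.7282)
link 1: phi[1] = -140 + -50 = -190 deg
  cos(-190 deg) = -0.9848, sin(-190 deg) = 0.1736
  joint[2] = (-4.4431, -3.7282) + 7.3 * (-0.9848, 0.1736) = (-4.4431 + -7.1891, -3.7282 + 1.2676) = (-11.6322, -2.4605)
link 2: phi[2] = -140 + -50 + -90 = -280 deg
  cos(-280 deg) = 0.1736, sin(-280 deg) = 0.9848
  joint[3] = (-11.6322, -2.4605) + 5.8 * (0.1736, 0.9848) = (-11.6322 + 1.0072, -2.4605 + 5.7119) = (-10.6250, 3.2513)
link 3: phi[3] = -140 + -50 + -90 + 130 = -150 deg
  cos(-150 deg) = -0.8660, sin(-150 deg) = -0.5000
  joint[4] = (-10.6250, 3.2513) + 1.7 * (-0.8660, -0.5000) = (-10.6250 + -1.4722, 3.2513 + -0.8500) = (-12.0972, 2.4013)
End effector: (-12.0972, 2.4013)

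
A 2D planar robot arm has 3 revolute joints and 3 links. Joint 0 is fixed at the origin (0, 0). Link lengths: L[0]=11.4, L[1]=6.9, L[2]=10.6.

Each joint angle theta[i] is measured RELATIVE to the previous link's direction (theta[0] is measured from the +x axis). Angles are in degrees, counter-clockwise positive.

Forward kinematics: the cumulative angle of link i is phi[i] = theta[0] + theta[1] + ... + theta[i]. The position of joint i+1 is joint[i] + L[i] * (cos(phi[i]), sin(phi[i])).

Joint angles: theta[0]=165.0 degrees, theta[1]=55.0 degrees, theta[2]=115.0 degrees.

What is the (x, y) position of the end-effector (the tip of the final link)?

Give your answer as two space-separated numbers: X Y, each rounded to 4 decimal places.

joint[0] = (0.0000, 0.0000)  (base)
link 0: phi[0] = 165 = 165 deg
  cos(165 deg) = -0.9659, sin(165 deg) = 0.2588
  joint[1] = (0.0000, 0.0000) + 11.4 * (-0.9659, 0.2588) = (0.0000 + -11.0116, 0.0000 + 2.9505) = (-11.0116, 2.9505)
link 1: phi[1] = 165 + 55 = 220 deg
  cos(220 deg) = -0.7660, sin(220 deg) = -0.6428
  joint[2] = (-11.0116, 2.9505) + 6.9 * (-0.7660, -0.6428) = (-11.0116 + -5.2857, 2.9505 + -4.4352) = (-16.2973, -1.4847)
link 2: phi[2] = 165 + 55 + 115 = 335 deg
  cos(335 deg) = 0.9063, sin(335 deg) = -0.4226
  joint[3] = (-16.2973, -1.4847) + 10.6 * (0.9063, -0.4226) = (-16.2973 + 9.6069, -1.4847 + -4.4798) = (-6.6904, -5.9645)
End effector: (-6.6904, -5.9645)

Answer: -6.6904 -5.9645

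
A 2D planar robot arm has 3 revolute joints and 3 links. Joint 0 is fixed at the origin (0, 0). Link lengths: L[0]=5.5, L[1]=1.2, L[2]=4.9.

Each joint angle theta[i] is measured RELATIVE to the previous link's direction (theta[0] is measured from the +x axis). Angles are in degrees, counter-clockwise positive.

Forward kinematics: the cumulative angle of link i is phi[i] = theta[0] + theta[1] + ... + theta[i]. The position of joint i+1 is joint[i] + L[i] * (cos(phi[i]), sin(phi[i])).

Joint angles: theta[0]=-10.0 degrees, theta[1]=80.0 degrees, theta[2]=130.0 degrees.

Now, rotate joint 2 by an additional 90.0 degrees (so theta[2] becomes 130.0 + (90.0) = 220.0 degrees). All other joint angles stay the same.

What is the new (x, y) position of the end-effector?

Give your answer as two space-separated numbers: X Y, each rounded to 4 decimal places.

joint[0] = (0.0000, 0.0000)  (base)
link 0: phi[0] = -10 = -10 deg
  cos(-10 deg) = 0.9848, sin(-10 deg) = -0.1736
  joint[1] = (0.0000, 0.0000) + 5.5 * (0.9848, -0.1736) = (0.0000 + 5.4164, 0.0000 + -0.9551) = (5.4164, -0.9551)
link 1: phi[1] = -10 + 80 = 70 deg
  cos(70 deg) = 0.3420, sin(70 deg) = 0.9397
  joint[2] = (5.4164, -0.9551) + 1.2 * (0.3420, 0.9397) = (5.4164 + 0.4104, -0.9551 + 1.1276) = (5.8269, 0.1726)
link 2: phi[2] = -10 + 80 + 220 = 290 deg
  cos(290 deg) = 0.3420, sin(290 deg) = -0.9397
  joint[3] = (5.8269, 0.1726) + 4.9 * (0.3420, -0.9397) = (5.8269 + 1.6759, 0.1726 + -4.6045) = (7.5028, -4.4319)
End effector: (7.5028, -4.4319)

Answer: 7.5028 -4.4319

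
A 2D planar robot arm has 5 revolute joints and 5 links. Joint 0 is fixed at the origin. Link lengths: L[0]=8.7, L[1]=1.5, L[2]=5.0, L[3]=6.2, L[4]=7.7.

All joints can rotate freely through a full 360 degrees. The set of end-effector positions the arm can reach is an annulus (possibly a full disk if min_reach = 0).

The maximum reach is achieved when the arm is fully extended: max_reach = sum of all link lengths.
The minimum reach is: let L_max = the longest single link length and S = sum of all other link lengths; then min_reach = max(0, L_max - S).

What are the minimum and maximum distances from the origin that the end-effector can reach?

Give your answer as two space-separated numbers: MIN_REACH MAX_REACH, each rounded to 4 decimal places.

Answer: 0.0000 29.1000

Derivation:
Link lengths: [8.7, 1.5, 5.0, 6.2, 7.7]
max_reach = 8.7 + 1.5 + 5 + 6.2 + 7.7 = 29.1
L_max = max([8.7, 1.5, 5.0, 6.2, 7.7]) = 8.7
S (sum of others) = 29.1 - 8.7 = 20.4
min_reach = max(0, 8.7 - 20.4) = max(0, -11.7) = 0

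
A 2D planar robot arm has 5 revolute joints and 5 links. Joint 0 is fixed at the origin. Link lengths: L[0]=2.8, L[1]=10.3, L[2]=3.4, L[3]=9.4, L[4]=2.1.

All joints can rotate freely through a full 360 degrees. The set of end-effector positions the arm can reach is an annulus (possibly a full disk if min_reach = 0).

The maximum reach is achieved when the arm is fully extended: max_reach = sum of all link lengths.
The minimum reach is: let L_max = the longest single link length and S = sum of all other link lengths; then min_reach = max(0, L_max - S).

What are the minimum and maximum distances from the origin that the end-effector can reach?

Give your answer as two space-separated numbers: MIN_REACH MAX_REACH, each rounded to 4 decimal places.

Answer: 0.0000 28.0000

Derivation:
Link lengths: [2.8, 10.3, 3.4, 9.4, 2.1]
max_reach = 2.8 + 10.3 + 3.4 + 9.4 + 2.1 = 28
L_max = max([2.8, 10.3, 3.4, 9.4, 2.1]) = 10.3
S (sum of others) = 28 - 10.3 = 17.7
min_reach = max(0, 10.3 - 17.7) = max(0, -7.4) = 0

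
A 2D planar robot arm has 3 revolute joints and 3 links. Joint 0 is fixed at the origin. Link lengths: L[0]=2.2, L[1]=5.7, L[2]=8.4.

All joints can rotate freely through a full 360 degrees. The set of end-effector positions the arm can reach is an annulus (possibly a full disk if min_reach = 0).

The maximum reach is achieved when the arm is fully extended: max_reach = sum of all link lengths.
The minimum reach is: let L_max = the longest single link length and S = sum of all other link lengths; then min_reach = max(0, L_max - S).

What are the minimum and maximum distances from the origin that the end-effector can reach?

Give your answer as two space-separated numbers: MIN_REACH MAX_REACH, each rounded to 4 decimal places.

Answer: 0.5000 16.3000

Derivation:
Link lengths: [2.2, 5.7, 8.4]
max_reach = 2.2 + 5.7 + 8.4 = 16.3
L_max = max([2.2, 5.7, 8.4]) = 8.4
S (sum of others) = 16.3 - 8.4 = 7.9
min_reach = max(0, 8.4 - 7.9) = max(0, 0.5) = 0.5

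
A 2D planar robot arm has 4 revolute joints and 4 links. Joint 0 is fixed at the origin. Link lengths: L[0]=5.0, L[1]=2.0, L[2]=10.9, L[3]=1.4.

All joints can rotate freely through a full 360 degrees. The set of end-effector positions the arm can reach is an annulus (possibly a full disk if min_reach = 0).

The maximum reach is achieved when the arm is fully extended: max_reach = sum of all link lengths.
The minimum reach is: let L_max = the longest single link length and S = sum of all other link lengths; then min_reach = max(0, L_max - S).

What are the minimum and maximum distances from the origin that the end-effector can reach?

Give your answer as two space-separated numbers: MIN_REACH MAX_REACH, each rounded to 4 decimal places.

Link lengths: [5.0, 2.0, 10.9, 1.4]
max_reach = 5 + 2 + 10.9 + 1.4 = 19.3
L_max = max([5.0, 2.0, 10.9, 1.4]) = 10.9
S (sum of others) = 19.3 - 10.9 = 8.4
min_reach = max(0, 10.9 - 8.4) = max(0, 2.5) = 2.5

Answer: 2.5000 19.3000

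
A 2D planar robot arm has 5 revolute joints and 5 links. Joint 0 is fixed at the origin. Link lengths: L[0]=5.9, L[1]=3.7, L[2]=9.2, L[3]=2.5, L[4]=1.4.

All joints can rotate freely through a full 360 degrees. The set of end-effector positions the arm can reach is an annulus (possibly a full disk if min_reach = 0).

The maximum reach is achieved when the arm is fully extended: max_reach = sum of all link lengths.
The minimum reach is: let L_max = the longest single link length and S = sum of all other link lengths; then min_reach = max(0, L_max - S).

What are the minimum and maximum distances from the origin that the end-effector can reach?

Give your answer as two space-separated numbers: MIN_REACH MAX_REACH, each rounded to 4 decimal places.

Link lengths: [5.9, 3.7, 9.2, 2.5, 1.4]
max_reach = 5.9 + 3.7 + 9.2 + 2.5 + 1.4 = 22.7
L_max = max([5.9, 3.7, 9.2, 2.5, 1.4]) = 9.2
S (sum of others) = 22.7 - 9.2 = 13.5
min_reach = max(0, 9.2 - 13.5) = max(0, -4.3) = 0

Answer: 0.0000 22.7000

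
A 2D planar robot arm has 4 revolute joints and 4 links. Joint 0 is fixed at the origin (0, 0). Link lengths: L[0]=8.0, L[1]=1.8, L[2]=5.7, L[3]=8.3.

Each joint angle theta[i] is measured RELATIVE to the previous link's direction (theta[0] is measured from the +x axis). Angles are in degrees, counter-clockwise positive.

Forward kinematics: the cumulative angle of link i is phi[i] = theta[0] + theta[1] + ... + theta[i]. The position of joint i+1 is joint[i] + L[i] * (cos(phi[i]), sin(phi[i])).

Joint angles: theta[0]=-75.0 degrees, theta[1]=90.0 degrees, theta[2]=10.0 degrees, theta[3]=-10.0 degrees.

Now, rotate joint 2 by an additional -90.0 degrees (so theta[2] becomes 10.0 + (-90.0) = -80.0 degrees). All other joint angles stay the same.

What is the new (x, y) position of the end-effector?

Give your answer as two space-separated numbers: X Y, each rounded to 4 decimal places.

joint[0] = (0.0000, 0.0000)  (base)
link 0: phi[0] = -75 = -75 deg
  cos(-75 deg) = 0.2588, sin(-75 deg) = -0.9659
  joint[1] = (0.0000, 0.0000) + 8 * (0.2588, -0.9659) = (0.0000 + 2.0706, 0.0000 + -7.7274) = (2.0706, -7.7274)
link 1: phi[1] = -75 + 90 = 15 deg
  cos(15 deg) = 0.9659, sin(15 deg) = 0.2588
  joint[2] = (2.0706, -7.7274) + 1.8 * (0.9659, 0.2588) = (2.0706 + 1.7387, -7.7274 + 0.4659) = (3.8092, -7.2615)
link 2: phi[2] = -75 + 90 + -80 = -65 deg
  cos(-65 deg) = 0.4226, sin(-65 deg) = -0.9063
  joint[3] = (3.8092, -7.2615) + 5.7 * (0.4226, -0.9063) = (3.8092 + 2.4089, -7.2615 + -5.1660) = (6.2181, -12.4275)
link 3: phi[3] = -75 + 90 + -80 + -10 = -75 deg
  cos(-75 deg) = 0.2588, sin(-75 deg) = -0.9659
  joint[4] = (6.2181, -12.4275) + 8.3 * (0.2588, -0.9659) = (6.2181 + 2.1482, -12.4275 + -8.0172) = (8.3663, -20.4447)
End effector: (8.3663, -20.4447)

Answer: 8.3663 -20.4447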